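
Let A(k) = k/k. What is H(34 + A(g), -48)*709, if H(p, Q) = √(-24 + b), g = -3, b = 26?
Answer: 709*√2 ≈ 1002.7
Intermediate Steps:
A(k) = 1
H(p, Q) = √2 (H(p, Q) = √(-24 + 26) = √2)
H(34 + A(g), -48)*709 = √2*709 = 709*√2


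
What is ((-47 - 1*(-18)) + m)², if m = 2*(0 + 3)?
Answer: 529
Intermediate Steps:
m = 6 (m = 2*3 = 6)
((-47 - 1*(-18)) + m)² = ((-47 - 1*(-18)) + 6)² = ((-47 + 18) + 6)² = (-29 + 6)² = (-23)² = 529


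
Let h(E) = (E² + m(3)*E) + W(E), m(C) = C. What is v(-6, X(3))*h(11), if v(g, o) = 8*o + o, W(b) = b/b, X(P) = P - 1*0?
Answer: 4185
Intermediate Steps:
X(P) = P (X(P) = P + 0 = P)
W(b) = 1
h(E) = 1 + E² + 3*E (h(E) = (E² + 3*E) + 1 = 1 + E² + 3*E)
v(g, o) = 9*o
v(-6, X(3))*h(11) = (9*3)*(1 + 11² + 3*11) = 27*(1 + 121 + 33) = 27*155 = 4185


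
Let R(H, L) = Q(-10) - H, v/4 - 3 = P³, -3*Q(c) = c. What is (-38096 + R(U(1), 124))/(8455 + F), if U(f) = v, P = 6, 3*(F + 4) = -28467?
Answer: 58453/1557 ≈ 37.542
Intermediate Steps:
F = -9493 (F = -4 + (⅓)*(-28467) = -4 - 9489 = -9493)
Q(c) = -c/3
v = 876 (v = 12 + 4*6³ = 12 + 4*216 = 12 + 864 = 876)
U(f) = 876
R(H, L) = 10/3 - H (R(H, L) = -⅓*(-10) - H = 10/3 - H)
(-38096 + R(U(1), 124))/(8455 + F) = (-38096 + (10/3 - 1*876))/(8455 - 9493) = (-38096 + (10/3 - 876))/(-1038) = (-38096 - 2618/3)*(-1/1038) = -116906/3*(-1/1038) = 58453/1557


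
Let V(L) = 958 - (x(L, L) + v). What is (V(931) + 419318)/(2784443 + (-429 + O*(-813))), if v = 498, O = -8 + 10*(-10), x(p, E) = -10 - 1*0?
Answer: 209894/1435909 ≈ 0.14617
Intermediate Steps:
x(p, E) = -10 (x(p, E) = -10 + 0 = -10)
O = -108 (O = -8 - 100 = -108)
V(L) = 470 (V(L) = 958 - (-10 + 498) = 958 - 1*488 = 958 - 488 = 470)
(V(931) + 419318)/(2784443 + (-429 + O*(-813))) = (470 + 419318)/(2784443 + (-429 - 108*(-813))) = 419788/(2784443 + (-429 + 87804)) = 419788/(2784443 + 87375) = 419788/2871818 = 419788*(1/2871818) = 209894/1435909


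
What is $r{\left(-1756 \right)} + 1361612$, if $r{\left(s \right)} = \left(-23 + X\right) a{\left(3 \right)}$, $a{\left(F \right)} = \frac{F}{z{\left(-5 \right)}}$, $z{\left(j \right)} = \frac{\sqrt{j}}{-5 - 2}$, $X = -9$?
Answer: $1361612 - \frac{672 i \sqrt{5}}{5} \approx 1.3616 \cdot 10^{6} - 300.53 i$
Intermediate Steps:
$z{\left(j \right)} = - \frac{\sqrt{j}}{7}$ ($z{\left(j \right)} = \frac{\sqrt{j}}{-7} = - \frac{\sqrt{j}}{7}$)
$a{\left(F \right)} = \frac{7 i F \sqrt{5}}{5}$ ($a{\left(F \right)} = \frac{F}{\left(- \frac{1}{7}\right) \sqrt{-5}} = \frac{F}{\left(- \frac{1}{7}\right) i \sqrt{5}} = F \frac{7 i \sqrt{5}}{5} = \frac{7 i F \sqrt{5}}{5}$)
$r{\left(s \right)} = - \frac{672 i \sqrt{5}}{5}$ ($r{\left(s \right)} = \left(-23 - 9\right) \frac{7}{5} i 3 \sqrt{5} = - 32 \frac{21 i \sqrt{5}}{5} = - \frac{672 i \sqrt{5}}{5}$)
$r{\left(-1756 \right)} + 1361612 = - \frac{672 i \sqrt{5}}{5} + 1361612 = 1361612 - \frac{672 i \sqrt{5}}{5}$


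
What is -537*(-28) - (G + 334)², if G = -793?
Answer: -195645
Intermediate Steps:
-537*(-28) - (G + 334)² = -537*(-28) - (-793 + 334)² = 15036 - 1*(-459)² = 15036 - 1*210681 = 15036 - 210681 = -195645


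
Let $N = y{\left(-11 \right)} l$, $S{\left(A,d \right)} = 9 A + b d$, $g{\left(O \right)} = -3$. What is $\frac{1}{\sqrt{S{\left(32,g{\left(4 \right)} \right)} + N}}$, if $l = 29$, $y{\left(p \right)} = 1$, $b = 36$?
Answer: $\frac{\sqrt{209}}{209} \approx 0.069171$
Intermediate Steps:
$S{\left(A,d \right)} = 9 A + 36 d$
$N = 29$ ($N = 1 \cdot 29 = 29$)
$\frac{1}{\sqrt{S{\left(32,g{\left(4 \right)} \right)} + N}} = \frac{1}{\sqrt{\left(9 \cdot 32 + 36 \left(-3\right)\right) + 29}} = \frac{1}{\sqrt{\left(288 - 108\right) + 29}} = \frac{1}{\sqrt{180 + 29}} = \frac{1}{\sqrt{209}} = \frac{\sqrt{209}}{209}$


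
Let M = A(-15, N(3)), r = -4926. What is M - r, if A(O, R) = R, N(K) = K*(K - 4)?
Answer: 4923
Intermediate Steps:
N(K) = K*(-4 + K)
M = -3 (M = 3*(-4 + 3) = 3*(-1) = -3)
M - r = -3 - 1*(-4926) = -3 + 4926 = 4923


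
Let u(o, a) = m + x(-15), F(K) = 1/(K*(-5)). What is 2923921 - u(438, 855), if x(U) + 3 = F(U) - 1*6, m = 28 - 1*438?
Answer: 219325499/75 ≈ 2.9243e+6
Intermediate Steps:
F(K) = -1/(5*K) (F(K) = 1/(-5*K) = -1/(5*K))
m = -410 (m = 28 - 438 = -410)
x(U) = -9 - 1/(5*U) (x(U) = -3 + (-1/(5*U) - 1*6) = -3 + (-1/(5*U) - 6) = -3 + (-6 - 1/(5*U)) = -9 - 1/(5*U))
u(o, a) = -31424/75 (u(o, a) = -410 + (-9 - 1/5/(-15)) = -410 + (-9 - 1/5*(-1/15)) = -410 + (-9 + 1/75) = -410 - 674/75 = -31424/75)
2923921 - u(438, 855) = 2923921 - 1*(-31424/75) = 2923921 + 31424/75 = 219325499/75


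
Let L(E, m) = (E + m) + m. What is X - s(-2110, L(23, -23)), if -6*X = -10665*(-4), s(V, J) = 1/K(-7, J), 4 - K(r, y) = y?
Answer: -191971/27 ≈ -7110.0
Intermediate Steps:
K(r, y) = 4 - y
L(E, m) = E + 2*m
s(V, J) = 1/(4 - J)
X = -7110 (X = -(-3555)*(-4)/2 = -1/6*42660 = -7110)
X - s(-2110, L(23, -23)) = -7110 - (-1)/(-4 + (23 + 2*(-23))) = -7110 - (-1)/(-4 + (23 - 46)) = -7110 - (-1)/(-4 - 23) = -7110 - (-1)/(-27) = -7110 - (-1)*(-1)/27 = -7110 - 1*1/27 = -7110 - 1/27 = -191971/27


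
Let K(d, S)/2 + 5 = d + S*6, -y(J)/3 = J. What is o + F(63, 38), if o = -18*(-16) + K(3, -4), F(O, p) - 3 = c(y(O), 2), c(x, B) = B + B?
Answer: 243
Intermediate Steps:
y(J) = -3*J
c(x, B) = 2*B
F(O, p) = 7 (F(O, p) = 3 + 2*2 = 3 + 4 = 7)
K(d, S) = -10 + 2*d + 12*S (K(d, S) = -10 + 2*(d + S*6) = -10 + 2*(d + 6*S) = -10 + (2*d + 12*S) = -10 + 2*d + 12*S)
o = 236 (o = -18*(-16) + (-10 + 2*3 + 12*(-4)) = 288 + (-10 + 6 - 48) = 288 - 52 = 236)
o + F(63, 38) = 236 + 7 = 243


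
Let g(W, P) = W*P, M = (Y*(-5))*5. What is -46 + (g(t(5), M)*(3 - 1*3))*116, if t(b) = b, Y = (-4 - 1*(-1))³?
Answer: -46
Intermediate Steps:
Y = -27 (Y = (-4 + 1)³ = (-3)³ = -27)
M = 675 (M = -27*(-5)*5 = 135*5 = 675)
g(W, P) = P*W
-46 + (g(t(5), M)*(3 - 1*3))*116 = -46 + ((675*5)*(3 - 1*3))*116 = -46 + (3375*(3 - 3))*116 = -46 + (3375*0)*116 = -46 + 0*116 = -46 + 0 = -46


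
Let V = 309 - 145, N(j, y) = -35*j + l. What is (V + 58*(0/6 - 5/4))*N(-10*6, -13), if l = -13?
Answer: 381921/2 ≈ 1.9096e+5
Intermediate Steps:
N(j, y) = -13 - 35*j (N(j, y) = -35*j - 13 = -13 - 35*j)
V = 164
(V + 58*(0/6 - 5/4))*N(-10*6, -13) = (164 + 58*(0/6 - 5/4))*(-13 - (-350)*6) = (164 + 58*(0*(1/6) - 5*1/4))*(-13 - 35*(-60)) = (164 + 58*(0 - 5/4))*(-13 + 2100) = (164 + 58*(-5/4))*2087 = (164 - 145/2)*2087 = (183/2)*2087 = 381921/2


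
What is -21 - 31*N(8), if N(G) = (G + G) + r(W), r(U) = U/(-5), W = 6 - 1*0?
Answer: -2399/5 ≈ -479.80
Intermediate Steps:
W = 6 (W = 6 + 0 = 6)
r(U) = -U/5 (r(U) = U*(-⅕) = -U/5)
N(G) = -6/5 + 2*G (N(G) = (G + G) - ⅕*6 = 2*G - 6/5 = -6/5 + 2*G)
-21 - 31*N(8) = -21 - 31*(-6/5 + 2*8) = -21 - 31*(-6/5 + 16) = -21 - 31*74/5 = -21 - 2294/5 = -2399/5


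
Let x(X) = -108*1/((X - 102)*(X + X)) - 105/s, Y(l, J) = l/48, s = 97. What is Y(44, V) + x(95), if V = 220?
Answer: -65489/774060 ≈ -0.084605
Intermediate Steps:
Y(l, J) = l/48 (Y(l, J) = l*(1/48) = l/48)
x(X) = -105/97 - 54/(X*(-102 + X)) (x(X) = -108*1/((X - 102)*(X + X)) - 105/97 = -108*1/(2*X*(-102 + X)) - 105*1/97 = -108*1/(2*X*(-102 + X)) - 105/97 = -54/(X*(-102 + X)) - 105/97 = -105/97 - 54/(X*(-102 + X)))
Y(44, V) + x(95) = (1/48)*44 + (3/97)*(-1746 - 35*95² + 3570*95)/(95*(-102 + 95)) = 11/12 + (3/97)*(1/95)*(-1746 - 35*9025 + 339150)/(-7) = 11/12 + (3/97)*(1/95)*(-⅐)*(-1746 - 315875 + 339150) = 11/12 + (3/97)*(1/95)*(-⅐)*21529 = 11/12 - 64587/64505 = -65489/774060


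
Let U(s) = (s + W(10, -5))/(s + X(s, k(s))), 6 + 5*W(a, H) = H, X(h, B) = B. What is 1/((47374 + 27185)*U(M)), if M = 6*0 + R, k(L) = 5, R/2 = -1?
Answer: -5/521913 ≈ -9.5801e-6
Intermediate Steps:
R = -2 (R = 2*(-1) = -2)
M = -2 (M = 6*0 - 2 = 0 - 2 = -2)
W(a, H) = -6/5 + H/5
U(s) = (-11/5 + s)/(5 + s) (U(s) = (s + (-6/5 + (1/5)*(-5)))/(s + 5) = (s + (-6/5 - 1))/(5 + s) = (s - 11/5)/(5 + s) = (-11/5 + s)/(5 + s))
1/((47374 + 27185)*U(M)) = 1/((47374 + 27185)*(((-11/5 - 2)/(5 - 2)))) = 1/(74559*((-21/5/3))) = 1/(74559*(((1/3)*(-21/5)))) = 1/(74559*(-7/5)) = (1/74559)*(-5/7) = -5/521913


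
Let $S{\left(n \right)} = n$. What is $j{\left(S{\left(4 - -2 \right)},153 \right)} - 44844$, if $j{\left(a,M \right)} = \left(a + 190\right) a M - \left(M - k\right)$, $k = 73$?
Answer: $135004$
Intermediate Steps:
$j{\left(a,M \right)} = 73 - M + M a \left(190 + a\right)$ ($j{\left(a,M \right)} = \left(a + 190\right) a M - \left(-73 + M\right) = \left(190 + a\right) a M - \left(-73 + M\right) = a \left(190 + a\right) M - \left(-73 + M\right) = M a \left(190 + a\right) - \left(-73 + M\right) = 73 - M + M a \left(190 + a\right)$)
$j{\left(S{\left(4 - -2 \right)},153 \right)} - 44844 = \left(73 - 153 + 153 \left(4 - -2\right)^{2} + 190 \cdot 153 \left(4 - -2\right)\right) - 44844 = \left(73 - 153 + 153 \left(4 + 2\right)^{2} + 190 \cdot 153 \left(4 + 2\right)\right) - 44844 = \left(73 - 153 + 153 \cdot 6^{2} + 190 \cdot 153 \cdot 6\right) - 44844 = \left(73 - 153 + 153 \cdot 36 + 174420\right) - 44844 = \left(73 - 153 + 5508 + 174420\right) - 44844 = 179848 - 44844 = 135004$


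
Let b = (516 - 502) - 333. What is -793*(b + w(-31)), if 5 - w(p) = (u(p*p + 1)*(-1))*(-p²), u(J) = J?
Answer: 733363228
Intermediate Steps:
b = -319 (b = 14 - 333 = -319)
w(p) = 5 + p²*(-1 - p²) (w(p) = 5 - (p*p + 1)*(-1)*(-p²) = 5 - (p² + 1)*(-1)*(-p²) = 5 - (1 + p²)*(-1)*(-p²) = 5 - (-1 - p²)*(-p²) = 5 - (-1)*p²*(-1 - p²) = 5 + p²*(-1 - p²))
-793*(b + w(-31)) = -793*(-319 + (5 - 1*(-31)² - 1*(-31)⁴)) = -793*(-319 + (5 - 1*961 - 1*923521)) = -793*(-319 + (5 - 961 - 923521)) = -793*(-319 - 924477) = -793*(-924796) = 733363228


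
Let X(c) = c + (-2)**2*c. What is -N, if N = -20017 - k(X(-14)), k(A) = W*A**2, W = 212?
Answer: 1058817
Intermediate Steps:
X(c) = 5*c (X(c) = c + 4*c = 5*c)
k(A) = 212*A**2
N = -1058817 (N = -20017 - 212*(5*(-14))**2 = -20017 - 212*(-70)**2 = -20017 - 212*4900 = -20017 - 1*1038800 = -20017 - 1038800 = -1058817)
-N = -1*(-1058817) = 1058817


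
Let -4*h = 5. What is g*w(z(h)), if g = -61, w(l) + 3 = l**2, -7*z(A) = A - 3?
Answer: 125843/784 ≈ 160.51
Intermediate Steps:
h = -5/4 (h = -1/4*5 = -5/4 ≈ -1.2500)
z(A) = 3/7 - A/7 (z(A) = -(A - 3)/7 = -(-3 + A)/7 = 3/7 - A/7)
w(l) = -3 + l**2
g*w(z(h)) = -61*(-3 + (3/7 - 1/7*(-5/4))**2) = -61*(-3 + (3/7 + 5/28)**2) = -61*(-3 + (17/28)**2) = -61*(-3 + 289/784) = -61*(-2063/784) = 125843/784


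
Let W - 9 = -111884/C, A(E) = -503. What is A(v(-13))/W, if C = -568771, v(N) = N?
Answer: -286091813/5230823 ≈ -54.693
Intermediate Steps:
W = 5230823/568771 (W = 9 - 111884/(-568771) = 9 - 111884*(-1/568771) = 9 + 111884/568771 = 5230823/568771 ≈ 9.1967)
A(v(-13))/W = -503/5230823/568771 = -503*568771/5230823 = -286091813/5230823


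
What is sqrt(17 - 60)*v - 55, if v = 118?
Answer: -55 + 118*I*sqrt(43) ≈ -55.0 + 773.78*I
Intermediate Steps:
sqrt(17 - 60)*v - 55 = sqrt(17 - 60)*118 - 55 = sqrt(-43)*118 - 55 = (I*sqrt(43))*118 - 55 = 118*I*sqrt(43) - 55 = -55 + 118*I*sqrt(43)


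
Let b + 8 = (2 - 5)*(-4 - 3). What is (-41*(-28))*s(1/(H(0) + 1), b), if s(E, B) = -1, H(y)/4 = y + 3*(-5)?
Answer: -1148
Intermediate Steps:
b = 13 (b = -8 + (2 - 5)*(-4 - 3) = -8 - 3*(-7) = -8 + 21 = 13)
H(y) = -60 + 4*y (H(y) = 4*(y + 3*(-5)) = 4*(y - 15) = 4*(-15 + y) = -60 + 4*y)
(-41*(-28))*s(1/(H(0) + 1), b) = -41*(-28)*(-1) = 1148*(-1) = -1148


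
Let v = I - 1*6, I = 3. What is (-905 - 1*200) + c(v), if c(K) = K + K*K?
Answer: -1099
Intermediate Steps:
v = -3 (v = 3 - 1*6 = 3 - 6 = -3)
c(K) = K + K²
(-905 - 1*200) + c(v) = (-905 - 1*200) - 3*(1 - 3) = (-905 - 200) - 3*(-2) = -1105 + 6 = -1099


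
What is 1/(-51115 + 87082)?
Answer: 1/35967 ≈ 2.7803e-5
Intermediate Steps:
1/(-51115 + 87082) = 1/35967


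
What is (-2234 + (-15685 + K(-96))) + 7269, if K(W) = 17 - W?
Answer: -10537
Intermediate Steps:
(-2234 + (-15685 + K(-96))) + 7269 = (-2234 + (-15685 + (17 - 1*(-96)))) + 7269 = (-2234 + (-15685 + (17 + 96))) + 7269 = (-2234 + (-15685 + 113)) + 7269 = (-2234 - 15572) + 7269 = -17806 + 7269 = -10537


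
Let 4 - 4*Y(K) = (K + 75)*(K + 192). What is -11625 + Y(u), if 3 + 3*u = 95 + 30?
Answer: -330335/18 ≈ -18352.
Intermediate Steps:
u = 122/3 (u = -1 + (95 + 30)/3 = -1 + (⅓)*125 = -1 + 125/3 = 122/3 ≈ 40.667)
Y(K) = 1 - (75 + K)*(192 + K)/4 (Y(K) = 1 - (K + 75)*(K + 192)/4 = 1 - (75 + K)*(192 + K)/4)
-11625 + Y(u) = -11625 + (-3599 - 267/4*122/3 - (122/3)²/4) = -11625 + (-3599 - 5429/2 - ¼*14884/9) = -11625 + (-3599 - 5429/2 - 3721/9) = -11625 - 121085/18 = -330335/18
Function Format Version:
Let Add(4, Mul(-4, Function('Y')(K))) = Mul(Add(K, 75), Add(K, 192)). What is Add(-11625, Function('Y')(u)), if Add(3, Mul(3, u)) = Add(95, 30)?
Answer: Rational(-330335, 18) ≈ -18352.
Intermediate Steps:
u = Rational(122, 3) (u = Add(-1, Mul(Rational(1, 3), Add(95, 30))) = Add(-1, Mul(Rational(1, 3), 125)) = Add(-1, Rational(125, 3)) = Rational(122, 3) ≈ 40.667)
Function('Y')(K) = Add(1, Mul(Rational(-1, 4), Add(75, K), Add(192, K))) (Function('Y')(K) = Add(1, Mul(Rational(-1, 4), Mul(Add(K, 75), Add(K, 192)))) = Add(1, Mul(Rational(-1, 4), Mul(Add(75, K), Add(192, K)))) = Add(1, Mul(Rational(-1, 4), Add(75, K), Add(192, K))))
Add(-11625, Function('Y')(u)) = Add(-11625, Add(-3599, Mul(Rational(-267, 4), Rational(122, 3)), Mul(Rational(-1, 4), Pow(Rational(122, 3), 2)))) = Add(-11625, Add(-3599, Rational(-5429, 2), Mul(Rational(-1, 4), Rational(14884, 9)))) = Add(-11625, Add(-3599, Rational(-5429, 2), Rational(-3721, 9))) = Add(-11625, Rational(-121085, 18)) = Rational(-330335, 18)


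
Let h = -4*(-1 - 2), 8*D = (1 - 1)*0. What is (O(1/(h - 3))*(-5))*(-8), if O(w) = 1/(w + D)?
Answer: 360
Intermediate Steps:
D = 0 (D = ((1 - 1)*0)/8 = (0*0)/8 = (1/8)*0 = 0)
h = 12 (h = -4*(-3) = 12)
O(w) = 1/w (O(w) = 1/(w + 0) = 1/w)
(O(1/(h - 3))*(-5))*(-8) = (-5/1/(12 - 3))*(-8) = (-5/1/9)*(-8) = (-5/(1/9))*(-8) = (9*(-5))*(-8) = -45*(-8) = 360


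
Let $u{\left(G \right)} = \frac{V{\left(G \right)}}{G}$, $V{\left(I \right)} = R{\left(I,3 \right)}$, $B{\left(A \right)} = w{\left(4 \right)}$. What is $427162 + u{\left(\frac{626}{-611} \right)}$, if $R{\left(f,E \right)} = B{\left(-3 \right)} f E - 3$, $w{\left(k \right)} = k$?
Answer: $\frac{267412757}{626} \approx 4.2718 \cdot 10^{5}$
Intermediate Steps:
$B{\left(A \right)} = 4$
$R{\left(f,E \right)} = -3 + 4 E f$ ($R{\left(f,E \right)} = 4 f E - 3 = 4 E f - 3 = -3 + 4 E f$)
$V{\left(I \right)} = -3 + 12 I$ ($V{\left(I \right)} = -3 + 4 \cdot 3 I = -3 + 12 I$)
$u{\left(G \right)} = \frac{-3 + 12 G}{G}$
$427162 + u{\left(\frac{626}{-611} \right)} = 427162 + \left(12 - \frac{3}{626 \frac{1}{-611}}\right) = 427162 + \left(12 - \frac{3}{626 \left(- \frac{1}{611}\right)}\right) = 427162 + \left(12 - \frac{3}{- \frac{626}{611}}\right) = 427162 + \left(12 - - \frac{1833}{626}\right) = 427162 + \left(12 + \frac{1833}{626}\right) = 427162 + \frac{9345}{626} = \frac{267412757}{626}$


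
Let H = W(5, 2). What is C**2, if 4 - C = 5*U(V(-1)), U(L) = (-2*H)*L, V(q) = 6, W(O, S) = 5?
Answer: 92416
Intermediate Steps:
H = 5
U(L) = -10*L (U(L) = (-2*5)*L = -10*L)
C = 304 (C = 4 - 5*(-10*6) = 4 - 5*(-60) = 4 - 1*(-300) = 4 + 300 = 304)
C**2 = 304**2 = 92416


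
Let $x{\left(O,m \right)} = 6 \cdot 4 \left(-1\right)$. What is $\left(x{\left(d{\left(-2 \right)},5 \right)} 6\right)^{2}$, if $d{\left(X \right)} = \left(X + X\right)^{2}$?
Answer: $20736$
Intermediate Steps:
$d{\left(X \right)} = 4 X^{2}$ ($d{\left(X \right)} = \left(2 X\right)^{2} = 4 X^{2}$)
$x{\left(O,m \right)} = -24$ ($x{\left(O,m \right)} = 24 \left(-1\right) = -24$)
$\left(x{\left(d{\left(-2 \right)},5 \right)} 6\right)^{2} = \left(\left(-24\right) 6\right)^{2} = \left(-144\right)^{2} = 20736$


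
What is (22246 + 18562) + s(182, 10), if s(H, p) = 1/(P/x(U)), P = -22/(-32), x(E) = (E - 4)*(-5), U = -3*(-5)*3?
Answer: 445608/11 ≈ 40510.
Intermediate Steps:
U = 45 (U = 15*3 = 45)
x(E) = 20 - 5*E (x(E) = (-4 + E)*(-5) = 20 - 5*E)
P = 11/16 (P = -22*(-1/32) = 11/16 ≈ 0.68750)
s(H, p) = -3280/11 (s(H, p) = 1/(11/(16*(20 - 5*45))) = 1/(11/(16*(20 - 225))) = 1/((11/16)/(-205)) = 1/((11/16)*(-1/205)) = 1/(-11/3280) = -3280/11)
(22246 + 18562) + s(182, 10) = (22246 + 18562) - 3280/11 = 40808 - 3280/11 = 445608/11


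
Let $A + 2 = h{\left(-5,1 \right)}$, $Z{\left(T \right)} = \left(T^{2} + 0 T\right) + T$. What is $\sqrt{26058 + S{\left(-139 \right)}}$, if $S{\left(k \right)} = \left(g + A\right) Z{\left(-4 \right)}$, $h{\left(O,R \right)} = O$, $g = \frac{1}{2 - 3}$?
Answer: $\sqrt{25962} \approx 161.13$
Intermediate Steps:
$g = -1$ ($g = \frac{1}{-1} = -1$)
$Z{\left(T \right)} = T + T^{2}$ ($Z{\left(T \right)} = \left(T^{2} + 0\right) + T = T^{2} + T = T + T^{2}$)
$A = -7$ ($A = -2 - 5 = -7$)
$S{\left(k \right)} = -96$ ($S{\left(k \right)} = \left(-1 - 7\right) \left(- 4 \left(1 - 4\right)\right) = - 8 \left(\left(-4\right) \left(-3\right)\right) = \left(-8\right) 12 = -96$)
$\sqrt{26058 + S{\left(-139 \right)}} = \sqrt{26058 - 96} = \sqrt{25962}$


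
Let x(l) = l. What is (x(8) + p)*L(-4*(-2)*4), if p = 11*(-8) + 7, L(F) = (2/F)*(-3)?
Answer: 219/16 ≈ 13.688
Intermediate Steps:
L(F) = -6/F (L(F) = (2/F)*(-3) = -6/F)
p = -81 (p = -88 + 7 = -81)
(x(8) + p)*L(-4*(-2)*4) = (8 - 81)*(-6/(-4*(-2)*4)) = -(-438)/(8*4) = -(-438)/32 = -73*(-3/16) = 219/16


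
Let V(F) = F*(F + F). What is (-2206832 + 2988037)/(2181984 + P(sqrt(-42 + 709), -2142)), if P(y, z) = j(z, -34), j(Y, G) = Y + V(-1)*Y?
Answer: 781205/2175558 ≈ 0.35908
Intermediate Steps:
V(F) = 2*F**2 (V(F) = F*(2*F) = 2*F**2)
j(Y, G) = 3*Y (j(Y, G) = Y + (2*(-1)**2)*Y = Y + (2*1)*Y = Y + 2*Y = 3*Y)
P(y, z) = 3*z
(-2206832 + 2988037)/(2181984 + P(sqrt(-42 + 709), -2142)) = (-2206832 + 2988037)/(2181984 + 3*(-2142)) = 781205/(2181984 - 6426) = 781205/2175558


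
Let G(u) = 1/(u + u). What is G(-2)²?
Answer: 1/16 ≈ 0.062500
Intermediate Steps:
G(u) = 1/(2*u)
G(-2)² = ((½)/(-2))² = ((½)*(-½))² = (-¼)² = 1/16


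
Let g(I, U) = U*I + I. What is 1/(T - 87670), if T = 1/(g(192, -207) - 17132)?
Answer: -56684/4969486281 ≈ -1.1406e-5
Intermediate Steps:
g(I, U) = I + I*U (g(I, U) = I*U + I = I + I*U)
T = -1/56684 (T = 1/(192*(1 - 207) - 17132) = 1/(192*(-206) - 17132) = 1/(-39552 - 17132) = 1/(-56684) = -1/56684 ≈ -1.7642e-5)
1/(T - 87670) = 1/(-1/56684 - 87670) = 1/(-4969486281/56684) = -56684/4969486281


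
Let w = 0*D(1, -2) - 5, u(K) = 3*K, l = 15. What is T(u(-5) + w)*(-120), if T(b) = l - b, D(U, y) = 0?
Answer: -4200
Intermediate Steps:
w = -5 (w = 0*0 - 5 = 0 - 5 = -5)
T(b) = 15 - b
T(u(-5) + w)*(-120) = (15 - (3*(-5) - 5))*(-120) = (15 - (-15 - 5))*(-120) = (15 - 1*(-20))*(-120) = (15 + 20)*(-120) = 35*(-120) = -4200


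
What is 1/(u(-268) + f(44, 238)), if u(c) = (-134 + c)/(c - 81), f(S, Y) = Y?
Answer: 349/83464 ≈ 0.0041814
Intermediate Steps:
u(c) = (-134 + c)/(-81 + c)
1/(u(-268) + f(44, 238)) = 1/((-134 - 268)/(-81 - 268) + 238) = 1/(-402/(-349) + 238) = 1/(-1/349*(-402) + 238) = 1/(402/349 + 238) = 1/(83464/349) = 349/83464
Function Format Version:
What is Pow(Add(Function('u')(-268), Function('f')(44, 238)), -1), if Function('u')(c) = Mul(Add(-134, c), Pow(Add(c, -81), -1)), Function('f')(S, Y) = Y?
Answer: Rational(349, 83464) ≈ 0.0041814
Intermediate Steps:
Function('u')(c) = Mul(Pow(Add(-81, c), -1), Add(-134, c)) (Function('u')(c) = Mul(Add(-134, c), Pow(Add(-81, c), -1)) = Mul(Pow(Add(-81, c), -1), Add(-134, c)))
Pow(Add(Function('u')(-268), Function('f')(44, 238)), -1) = Pow(Add(Mul(Pow(Add(-81, -268), -1), Add(-134, -268)), 238), -1) = Pow(Add(Mul(Pow(-349, -1), -402), 238), -1) = Pow(Add(Mul(Rational(-1, 349), -402), 238), -1) = Pow(Add(Rational(402, 349), 238), -1) = Pow(Rational(83464, 349), -1) = Rational(349, 83464)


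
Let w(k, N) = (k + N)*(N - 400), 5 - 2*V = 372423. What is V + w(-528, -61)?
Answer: 85320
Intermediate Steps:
V = -186209 (V = 5/2 - ½*372423 = 5/2 - 372423/2 = -186209)
w(k, N) = (-400 + N)*(N + k) (w(k, N) = (N + k)*(-400 + N) = (-400 + N)*(N + k))
V + w(-528, -61) = -186209 + ((-61)² - 400*(-61) - 400*(-528) - 61*(-528)) = -186209 + (3721 + 24400 + 211200 + 32208) = -186209 + 271529 = 85320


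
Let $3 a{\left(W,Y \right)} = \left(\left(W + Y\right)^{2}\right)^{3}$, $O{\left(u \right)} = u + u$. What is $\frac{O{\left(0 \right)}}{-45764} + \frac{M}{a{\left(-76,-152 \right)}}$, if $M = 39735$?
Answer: $\frac{4415}{5202898071552} \approx 8.4857 \cdot 10^{-10}$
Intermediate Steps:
$O{\left(u \right)} = 2 u$
$a{\left(W,Y \right)} = \frac{\left(W + Y\right)^{6}}{3}$ ($a{\left(W,Y \right)} = \frac{\left(\left(W + Y\right)^{2}\right)^{3}}{3} = \frac{\left(W + Y\right)^{6}}{3}$)
$\frac{O{\left(0 \right)}}{-45764} + \frac{M}{a{\left(-76,-152 \right)}} = \frac{2 \cdot 0}{-45764} + \frac{39735}{\frac{1}{3} \left(-76 - 152\right)^{6}} = 0 \left(- \frac{1}{45764}\right) + \frac{39735}{\frac{1}{3} \left(-228\right)^{6}} = 0 + \frac{39735}{\frac{1}{3} \cdot 140478247931904} = 0 + \frac{39735}{46826082643968} = 0 + 39735 \cdot \frac{1}{46826082643968} = 0 + \frac{4415}{5202898071552} = \frac{4415}{5202898071552}$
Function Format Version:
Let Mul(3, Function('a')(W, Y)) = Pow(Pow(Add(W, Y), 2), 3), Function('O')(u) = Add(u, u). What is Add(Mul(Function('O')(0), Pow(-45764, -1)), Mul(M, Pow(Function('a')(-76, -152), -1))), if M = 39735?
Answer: Rational(4415, 5202898071552) ≈ 8.4857e-10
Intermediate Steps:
Function('O')(u) = Mul(2, u)
Function('a')(W, Y) = Mul(Rational(1, 3), Pow(Add(W, Y), 6)) (Function('a')(W, Y) = Mul(Rational(1, 3), Pow(Pow(Add(W, Y), 2), 3)) = Mul(Rational(1, 3), Pow(Add(W, Y), 6)))
Add(Mul(Function('O')(0), Pow(-45764, -1)), Mul(M, Pow(Function('a')(-76, -152), -1))) = Add(Mul(Mul(2, 0), Pow(-45764, -1)), Mul(39735, Pow(Mul(Rational(1, 3), Pow(Add(-76, -152), 6)), -1))) = Add(Mul(0, Rational(-1, 45764)), Mul(39735, Pow(Mul(Rational(1, 3), Pow(-228, 6)), -1))) = Add(0, Mul(39735, Pow(Mul(Rational(1, 3), 140478247931904), -1))) = Add(0, Mul(39735, Pow(46826082643968, -1))) = Add(0, Mul(39735, Rational(1, 46826082643968))) = Add(0, Rational(4415, 5202898071552)) = Rational(4415, 5202898071552)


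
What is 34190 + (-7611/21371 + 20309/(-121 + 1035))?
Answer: 15541012815/454258 ≈ 34212.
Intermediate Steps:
34190 + (-7611/21371 + 20309/(-121 + 1035)) = 34190 + (-7611*1/21371 + 20309/914) = 34190 + (-177/497 + 20309*(1/914)) = 34190 + (-177/497 + 20309/914) = 34190 + 9931795/454258 = 15541012815/454258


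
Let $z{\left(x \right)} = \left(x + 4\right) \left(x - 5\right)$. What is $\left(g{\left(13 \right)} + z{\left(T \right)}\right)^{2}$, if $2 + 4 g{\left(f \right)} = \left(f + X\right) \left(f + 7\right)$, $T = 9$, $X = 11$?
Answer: $\frac{117649}{4} \approx 29412.0$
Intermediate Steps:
$z{\left(x \right)} = \left(-5 + x\right) \left(4 + x\right)$ ($z{\left(x \right)} = \left(4 + x\right) \left(-5 + x\right) = \left(-5 + x\right) \left(4 + x\right)$)
$g{\left(f \right)} = - \frac{1}{2} + \frac{\left(7 + f\right) \left(11 + f\right)}{4}$ ($g{\left(f \right)} = - \frac{1}{2} + \frac{\left(f + 11\right) \left(f + 7\right)}{4} = - \frac{1}{2} + \frac{\left(11 + f\right) \left(7 + f\right)}{4} = - \frac{1}{2} + \frac{\left(7 + f\right) \left(11 + f\right)}{4}$)
$\left(g{\left(13 \right)} + z{\left(T \right)}\right)^{2} = \left(\left(\frac{75}{4} + \frac{13^{2}}{4} + \frac{9}{2} \cdot 13\right) - \left(29 - 81\right)\right)^{2} = \left(\left(\frac{75}{4} + \frac{1}{4} \cdot 169 + \frac{117}{2}\right) - -52\right)^{2} = \left(\left(\frac{75}{4} + \frac{169}{4} + \frac{117}{2}\right) + 52\right)^{2} = \left(\frac{239}{2} + 52\right)^{2} = \left(\frac{343}{2}\right)^{2} = \frac{117649}{4}$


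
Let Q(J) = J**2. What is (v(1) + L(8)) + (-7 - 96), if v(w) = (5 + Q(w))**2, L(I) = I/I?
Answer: -66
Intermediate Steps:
L(I) = 1
v(w) = (5 + w**2)**2
(v(1) + L(8)) + (-7 - 96) = ((5 + 1**2)**2 + 1) + (-7 - 96) = ((5 + 1)**2 + 1) - 103 = (6**2 + 1) - 103 = (36 + 1) - 103 = 37 - 103 = -66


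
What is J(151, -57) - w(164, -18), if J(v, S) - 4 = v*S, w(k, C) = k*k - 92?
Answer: -35407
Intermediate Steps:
w(k, C) = -92 + k² (w(k, C) = k² - 92 = -92 + k²)
J(v, S) = 4 + S*v (J(v, S) = 4 + v*S = 4 + S*v)
J(151, -57) - w(164, -18) = (4 - 57*151) - (-92 + 164²) = (4 - 8607) - (-92 + 26896) = -8603 - 1*26804 = -8603 - 26804 = -35407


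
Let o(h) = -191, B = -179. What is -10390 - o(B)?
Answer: -10199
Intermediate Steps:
-10390 - o(B) = -10390 - 1*(-191) = -10390 + 191 = -10199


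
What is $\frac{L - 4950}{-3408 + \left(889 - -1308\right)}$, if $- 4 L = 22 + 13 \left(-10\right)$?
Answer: $\frac{4923}{1211} \approx 4.0652$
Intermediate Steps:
$L = 27$ ($L = - \frac{22 + 13 \left(-10\right)}{4} = - \frac{22 - 130}{4} = \left(- \frac{1}{4}\right) \left(-108\right) = 27$)
$\frac{L - 4950}{-3408 + \left(889 - -1308\right)} = \frac{27 - 4950}{-3408 + \left(889 - -1308\right)} = - \frac{4923}{-3408 + \left(889 + 1308\right)} = - \frac{4923}{-3408 + 2197} = - \frac{4923}{-1211} = \left(-4923\right) \left(- \frac{1}{1211}\right) = \frac{4923}{1211}$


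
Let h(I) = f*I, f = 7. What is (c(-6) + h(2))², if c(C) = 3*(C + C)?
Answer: 484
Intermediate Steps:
c(C) = 6*C (c(C) = 3*(2*C) = 6*C)
h(I) = 7*I
(c(-6) + h(2))² = (6*(-6) + 7*2)² = (-36 + 14)² = (-22)² = 484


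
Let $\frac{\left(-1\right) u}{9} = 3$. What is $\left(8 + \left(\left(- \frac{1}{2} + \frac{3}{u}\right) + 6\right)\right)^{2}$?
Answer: $\frac{58081}{324} \approx 179.26$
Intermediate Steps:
$u = -27$ ($u = \left(-9\right) 3 = -27$)
$\left(8 + \left(\left(- \frac{1}{2} + \frac{3}{u}\right) + 6\right)\right)^{2} = \left(8 + \left(\left(- \frac{1}{2} + \frac{3}{-27}\right) + 6\right)\right)^{2} = \left(8 + \left(\left(\left(-1\right) \frac{1}{2} + 3 \left(- \frac{1}{27}\right)\right) + 6\right)\right)^{2} = \left(8 + \left(\left(- \frac{1}{2} - \frac{1}{9}\right) + 6\right)\right)^{2} = \left(8 + \left(- \frac{11}{18} + 6\right)\right)^{2} = \left(8 + \frac{97}{18}\right)^{2} = \left(\frac{241}{18}\right)^{2} = \frac{58081}{324}$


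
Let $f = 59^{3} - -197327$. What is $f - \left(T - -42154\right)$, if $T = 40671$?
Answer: $319881$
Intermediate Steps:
$f = 402706$ ($f = 205379 + 197327 = 402706$)
$f - \left(T - -42154\right) = 402706 - \left(40671 - -42154\right) = 402706 - \left(40671 + 42154\right) = 402706 - 82825 = 319881$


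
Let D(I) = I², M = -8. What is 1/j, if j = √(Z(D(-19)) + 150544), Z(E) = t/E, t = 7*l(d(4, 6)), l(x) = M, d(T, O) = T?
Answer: 19*√13586582/27173164 ≈ 0.0025773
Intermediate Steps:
l(x) = -8
t = -56 (t = 7*(-8) = -56)
Z(E) = -56/E
j = 2*√13586582/19 (j = √(-56/((-19)²) + 150544) = √(-56/361 + 150544) = √(54346328/361) = 2*√13586582/19 ≈ 388.00)
1/j = 1/(2*√13586582/19) = 19*√13586582/27173164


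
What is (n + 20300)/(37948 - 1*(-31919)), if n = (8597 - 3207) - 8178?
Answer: 17512/69867 ≈ 0.25065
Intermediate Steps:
n = -2788 (n = 5390 - 8178 = -2788)
(n + 20300)/(37948 - 1*(-31919)) = (-2788 + 20300)/(37948 - 1*(-31919)) = 17512/(37948 + 31919) = 17512/69867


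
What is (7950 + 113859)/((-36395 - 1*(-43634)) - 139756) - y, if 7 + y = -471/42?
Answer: 4583787/265034 ≈ 17.295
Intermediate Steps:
y = -255/14 (y = -7 - 471/42 = -7 - 471*1/42 = -7 - 157/14 = -255/14 ≈ -18.214)
(7950 + 113859)/((-36395 - 1*(-43634)) - 139756) - y = (7950 + 113859)/((-36395 - 1*(-43634)) - 139756) - 1*(-255/14) = 121809/((-36395 + 43634) - 139756) + 255/14 = 121809/(7239 - 139756) + 255/14 = 121809/(-132517) + 255/14 = 121809*(-1/132517) + 255/14 = -121809/132517 + 255/14 = 4583787/265034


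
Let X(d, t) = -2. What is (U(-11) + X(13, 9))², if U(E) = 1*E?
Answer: 169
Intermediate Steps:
U(E) = E
(U(-11) + X(13, 9))² = (-11 - 2)² = (-13)² = 169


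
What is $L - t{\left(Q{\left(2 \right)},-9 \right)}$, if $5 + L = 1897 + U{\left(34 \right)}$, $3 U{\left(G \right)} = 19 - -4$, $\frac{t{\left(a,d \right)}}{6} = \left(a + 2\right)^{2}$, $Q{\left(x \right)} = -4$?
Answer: $\frac{5627}{3} \approx 1875.7$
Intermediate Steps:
$t{\left(a,d \right)} = 6 \left(2 + a\right)^{2}$ ($t{\left(a,d \right)} = 6 \left(a + 2\right)^{2} = 6 \left(2 + a\right)^{2}$)
$U{\left(G \right)} = \frac{23}{3}$ ($U{\left(G \right)} = \frac{19 - -4}{3} = \frac{19 + 4}{3} = \frac{1}{3} \cdot 23 = \frac{23}{3}$)
$L = \frac{5699}{3}$ ($L = -5 + \left(1897 + \frac{23}{3}\right) = -5 + \frac{5714}{3} = \frac{5699}{3} \approx 1899.7$)
$L - t{\left(Q{\left(2 \right)},-9 \right)} = \frac{5699}{3} - 6 \left(2 - 4\right)^{2} = \frac{5699}{3} - 6 \left(-2\right)^{2} = \frac{5699}{3} - 6 \cdot 4 = \frac{5699}{3} - 24 = \frac{5627}{3}$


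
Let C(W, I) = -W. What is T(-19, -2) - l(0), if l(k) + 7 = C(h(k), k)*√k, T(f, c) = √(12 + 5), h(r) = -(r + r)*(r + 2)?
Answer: 7 + √17 ≈ 11.123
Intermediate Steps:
h(r) = -2*r*(2 + r)
T(f, c) = √17
l(k) = -7 + 2*k^(3/2)*(2 + k) (l(k) = -7 + (-(-2)*k*(2 + k))*√k = -7 + (2*k*(2 + k))*√k = -7 + 2*k^(3/2)*(2 + k))
T(-19, -2) - l(0) = √17 - (-7 + 2*0^(3/2)*(2 + 0)) = √17 - (-7 + 2*0*2) = √17 - (-7 + 0) = √17 - 1*(-7) = √17 + 7 = 7 + √17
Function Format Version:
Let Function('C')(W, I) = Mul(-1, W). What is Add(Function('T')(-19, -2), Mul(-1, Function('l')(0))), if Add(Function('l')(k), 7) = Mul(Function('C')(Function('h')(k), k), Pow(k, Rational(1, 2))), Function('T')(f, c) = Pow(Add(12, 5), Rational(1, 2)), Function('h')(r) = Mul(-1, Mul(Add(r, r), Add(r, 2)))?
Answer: Add(7, Pow(17, Rational(1, 2))) ≈ 11.123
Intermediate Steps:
Function('h')(r) = Mul(-2, r, Add(2, r)) (Function('h')(r) = Mul(-1, Mul(Mul(2, r), Add(2, r))) = Mul(-1, Mul(2, r, Add(2, r))) = Mul(-2, r, Add(2, r)))
Function('T')(f, c) = Pow(17, Rational(1, 2))
Function('l')(k) = Add(-7, Mul(2, Pow(k, Rational(3, 2)), Add(2, k))) (Function('l')(k) = Add(-7, Mul(Mul(-1, Mul(-2, k, Add(2, k))), Pow(k, Rational(1, 2)))) = Add(-7, Mul(Mul(2, k, Add(2, k)), Pow(k, Rational(1, 2)))) = Add(-7, Mul(2, Pow(k, Rational(3, 2)), Add(2, k))))
Add(Function('T')(-19, -2), Mul(-1, Function('l')(0))) = Add(Pow(17, Rational(1, 2)), Mul(-1, Add(-7, Mul(2, Pow(0, Rational(3, 2)), Add(2, 0))))) = Add(Pow(17, Rational(1, 2)), Mul(-1, Add(-7, Mul(2, 0, 2)))) = Add(Pow(17, Rational(1, 2)), Mul(-1, Add(-7, 0))) = Add(Pow(17, Rational(1, 2)), Mul(-1, -7)) = Add(Pow(17, Rational(1, 2)), 7) = Add(7, Pow(17, Rational(1, 2)))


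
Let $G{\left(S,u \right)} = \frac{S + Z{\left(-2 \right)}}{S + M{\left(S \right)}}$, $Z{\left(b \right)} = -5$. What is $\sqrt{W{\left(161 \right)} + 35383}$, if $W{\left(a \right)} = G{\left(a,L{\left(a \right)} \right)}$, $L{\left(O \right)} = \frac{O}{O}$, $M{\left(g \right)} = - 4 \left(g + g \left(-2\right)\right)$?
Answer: $\frac{\sqrt{22929194155}}{805} \approx 188.1$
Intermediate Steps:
$M{\left(g \right)} = 4 g$ ($M{\left(g \right)} = - 4 \left(g - 2 g\right) = - 4 \left(- g\right) = 4 g$)
$L{\left(O \right)} = 1$
$G{\left(S,u \right)} = \frac{-5 + S}{5 S}$ ($G{\left(S,u \right)} = \frac{S - 5}{S + 4 S} = \frac{-5 + S}{5 S}$)
$W{\left(a \right)} = \frac{-5 + a}{5 a}$
$\sqrt{W{\left(161 \right)} + 35383} = \sqrt{\frac{-5 + 161}{5 \cdot 161} + 35383} = \sqrt{\frac{1}{5} \cdot \frac{1}{161} \cdot 156 + 35383} = \sqrt{\frac{156}{805} + 35383} = \sqrt{\frac{28483471}{805}} = \frac{\sqrt{22929194155}}{805}$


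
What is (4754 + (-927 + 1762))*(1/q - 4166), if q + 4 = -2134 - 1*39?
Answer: -50688781587/2177 ≈ -2.3284e+7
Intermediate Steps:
q = -2177 (q = -4 + (-2134 - 1*39) = -4 + (-2134 - 39) = -4 - 2173 = -2177)
(4754 + (-927 + 1762))*(1/q - 4166) = (4754 + (-927 + 1762))*(1/(-2177) - 4166) = (4754 + 835)*(-1/2177 - 4166) = 5589*(-9069383/2177) = -50688781587/2177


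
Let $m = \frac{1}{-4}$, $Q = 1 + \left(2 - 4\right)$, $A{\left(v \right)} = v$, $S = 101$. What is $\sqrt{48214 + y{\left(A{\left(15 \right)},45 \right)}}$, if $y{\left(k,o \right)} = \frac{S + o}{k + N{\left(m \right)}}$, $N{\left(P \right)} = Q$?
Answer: $\frac{\sqrt{2362997}}{7} \approx 219.6$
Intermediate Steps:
$Q = -1$ ($Q = 1 - 2 = -1$)
$m = - \frac{1}{4} \approx -0.25$
$N{\left(P \right)} = -1$
$y{\left(k,o \right)} = \frac{101 + o}{-1 + k}$ ($y{\left(k,o \right)} = \frac{101 + o}{k - 1} = \frac{101 + o}{-1 + k}$)
$\sqrt{48214 + y{\left(A{\left(15 \right)},45 \right)}} = \sqrt{48214 + \frac{101 + 45}{-1 + 15}} = \sqrt{48214 + \frac{1}{14} \cdot 146} = \sqrt{48214 + \frac{73}{7}} = \sqrt{\frac{337571}{7}} = \frac{\sqrt{2362997}}{7}$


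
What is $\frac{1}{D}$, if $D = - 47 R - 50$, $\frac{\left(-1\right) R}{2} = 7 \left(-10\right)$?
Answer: $- \frac{1}{6630} \approx -0.00015083$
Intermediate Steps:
$R = 140$ ($R = - 2 \cdot 7 \left(-10\right) = \left(-2\right) \left(-70\right) = 140$)
$D = -6630$ ($D = \left(-47\right) 140 - 50 = -6580 - 50 = -6630$)
$\frac{1}{D} = \frac{1}{-6630} = - \frac{1}{6630}$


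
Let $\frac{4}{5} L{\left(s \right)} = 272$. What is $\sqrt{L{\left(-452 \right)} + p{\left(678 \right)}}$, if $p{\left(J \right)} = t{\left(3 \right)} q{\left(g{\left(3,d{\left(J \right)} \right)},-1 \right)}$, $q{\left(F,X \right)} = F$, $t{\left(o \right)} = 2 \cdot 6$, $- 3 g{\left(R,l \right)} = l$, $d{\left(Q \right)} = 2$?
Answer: $2 \sqrt{83} \approx 18.221$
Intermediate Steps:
$L{\left(s \right)} = 340$ ($L{\left(s \right)} = \frac{5}{4} \cdot 272 = 340$)
$g{\left(R,l \right)} = - \frac{l}{3}$
$t{\left(o \right)} = 12$
$p{\left(J \right)} = -8$ ($p{\left(J \right)} = 12 \left(\left(- \frac{1}{3}\right) 2\right) = 12 \left(- \frac{2}{3}\right) = -8$)
$\sqrt{L{\left(-452 \right)} + p{\left(678 \right)}} = \sqrt{340 - 8} = \sqrt{332} = 2 \sqrt{83}$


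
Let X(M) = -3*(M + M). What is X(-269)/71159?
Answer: 1614/71159 ≈ 0.022682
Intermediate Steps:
X(M) = -6*M
X(-269)/71159 = -6*(-269)/71159 = 1614*(1/71159) = 1614/71159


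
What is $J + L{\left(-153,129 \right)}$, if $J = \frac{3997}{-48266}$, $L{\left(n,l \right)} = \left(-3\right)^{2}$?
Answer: $\frac{430397}{48266} \approx 8.9172$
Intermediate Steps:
$L{\left(n,l \right)} = 9$
$J = - \frac{3997}{48266}$ ($J = 3997 \left(- \frac{1}{48266}\right) = - \frac{3997}{48266} \approx -0.082812$)
$J + L{\left(-153,129 \right)} = - \frac{3997}{48266} + 9 = \frac{430397}{48266}$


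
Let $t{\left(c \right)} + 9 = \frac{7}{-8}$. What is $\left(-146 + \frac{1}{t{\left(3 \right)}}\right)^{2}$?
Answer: $\frac{133217764}{6241} \approx 21346.0$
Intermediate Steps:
$t{\left(c \right)} = - \frac{79}{8}$ ($t{\left(c \right)} = -9 + \frac{7}{-8} = -9 + 7 \left(- \frac{1}{8}\right) = -9 - \frac{7}{8} = - \frac{79}{8}$)
$\left(-146 + \frac{1}{t{\left(3 \right)}}\right)^{2} = \left(-146 + \frac{1}{- \frac{79}{8}}\right)^{2} = \left(-146 - \frac{8}{79}\right)^{2} = \left(- \frac{11542}{79}\right)^{2} = \frac{133217764}{6241}$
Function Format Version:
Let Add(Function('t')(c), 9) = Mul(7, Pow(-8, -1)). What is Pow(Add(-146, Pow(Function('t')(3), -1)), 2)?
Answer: Rational(133217764, 6241) ≈ 21346.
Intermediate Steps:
Function('t')(c) = Rational(-79, 8) (Function('t')(c) = Add(-9, Mul(7, Pow(-8, -1))) = Add(-9, Mul(7, Rational(-1, 8))) = Add(-9, Rational(-7, 8)) = Rational(-79, 8))
Pow(Add(-146, Pow(Function('t')(3), -1)), 2) = Pow(Add(-146, Pow(Rational(-79, 8), -1)), 2) = Pow(Add(-146, Rational(-8, 79)), 2) = Pow(Rational(-11542, 79), 2) = Rational(133217764, 6241)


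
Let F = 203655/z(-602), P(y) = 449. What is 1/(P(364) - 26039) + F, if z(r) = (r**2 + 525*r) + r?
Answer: 2605742849/585396840 ≈ 4.4512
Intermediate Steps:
z(r) = r**2 + 526*r
F = 203655/45752 (F = 203655/((-602*(526 - 602))) = 203655/((-602*(-76))) = 203655/45752 ≈ 4.4513)
1/(P(364) - 26039) + F = 1/(449 - 26039) + 203655/45752 = 1/(-25590) + 203655/45752 = -1/25590 + 203655/45752 = 2605742849/585396840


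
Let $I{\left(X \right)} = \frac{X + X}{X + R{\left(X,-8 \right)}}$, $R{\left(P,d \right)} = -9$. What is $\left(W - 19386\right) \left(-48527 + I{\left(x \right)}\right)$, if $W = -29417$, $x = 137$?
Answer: $\frac{151562157573}{64} \approx 2.3682 \cdot 10^{9}$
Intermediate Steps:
$I{\left(X \right)} = \frac{2 X}{-9 + X}$ ($I{\left(X \right)} = \frac{X + X}{X - 9} = \frac{2 X}{-9 + X}$)
$\left(W - 19386\right) \left(-48527 + I{\left(x \right)}\right) = \left(-29417 - 19386\right) \left(-48527 + 2 \cdot 137 \frac{1}{-9 + 137}\right) = - 48803 \left(-48527 + 2 \cdot 137 \cdot \frac{1}{128}\right) = - 48803 \left(-48527 + \frac{137}{64}\right) = \left(-48803\right) \left(- \frac{3105591}{64}\right) = \frac{151562157573}{64}$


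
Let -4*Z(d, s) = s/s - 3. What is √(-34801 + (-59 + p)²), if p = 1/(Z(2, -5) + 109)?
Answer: 10*I*√15021902/219 ≈ 176.98*I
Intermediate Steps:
Z(d, s) = ½ (Z(d, s) = -(s/s - 3)/4 = -(1 - 3)/4 = -¼*(-2) = ½)
p = 2/219 (p = 1/(½ + 109) = 1/(219/2) = 2/219 ≈ 0.0091324)
√(-34801 + (-59 + p)²) = √(-34801 + (-59 + 2/219)²) = √(-34801 + (-12919/219)²) = √(-34801 + 166900561/47961) = √(-1502190200/47961) = 10*I*√15021902/219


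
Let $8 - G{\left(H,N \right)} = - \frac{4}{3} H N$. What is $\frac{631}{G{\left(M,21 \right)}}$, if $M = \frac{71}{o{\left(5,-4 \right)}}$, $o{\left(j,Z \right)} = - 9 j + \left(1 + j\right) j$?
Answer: $- \frac{9465}{1868} \approx -5.0669$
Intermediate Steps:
$o{\left(j,Z \right)} = - 9 j + j \left(1 + j\right)$
$M = - \frac{71}{15}$ ($M = \frac{71}{5 \left(-8 + 5\right)} = \frac{71}{5 \left(-3\right)} = \frac{71}{-15} = 71 \left(- \frac{1}{15}\right) = - \frac{71}{15} \approx -4.7333$)
$G{\left(H,N \right)} = 8 + \frac{4 H N}{3}$ ($G{\left(H,N \right)} = 8 - - \frac{4}{3} H N = 8 - \left(-4\right) \frac{1}{3} H N = 8 - - \frac{4 H}{3} N = 8 - - \frac{4 H N}{3} = 8 + \frac{4 H N}{3}$)
$\frac{631}{G{\left(M,21 \right)}} = \frac{631}{8 + \frac{4}{3} \left(- \frac{71}{15}\right) 21} = \frac{631}{8 - \frac{1988}{15}} = \frac{631}{- \frac{1868}{15}} = 631 \left(- \frac{15}{1868}\right) = - \frac{9465}{1868}$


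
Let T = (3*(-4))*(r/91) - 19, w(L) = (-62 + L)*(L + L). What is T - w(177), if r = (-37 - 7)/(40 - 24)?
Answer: -3706306/91 ≈ -40729.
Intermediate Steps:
w(L) = 2*L*(-62 + L) (w(L) = (-62 + L)*(2*L) = 2*L*(-62 + L))
r = -11/4 (r = -44/16 = -44*1/16 = -11/4 ≈ -2.7500)
T = -1696/91 (T = (3*(-4))*(-11/4/91) - 19 = -(-33)/91 - 19 = -12*(-11/364) - 19 = 33/91 - 19 = -1696/91 ≈ -18.637)
T - w(177) = -1696/91 - 2*177*(-62 + 177) = -1696/91 - 2*177*115 = -1696/91 - 1*40710 = -1696/91 - 40710 = -3706306/91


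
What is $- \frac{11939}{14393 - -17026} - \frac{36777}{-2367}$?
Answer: $\frac{125248550}{8263197} \approx 15.157$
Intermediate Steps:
$- \frac{11939}{14393 - -17026} - \frac{36777}{-2367} = - \frac{11939}{14393 + 17026} - - \frac{12259}{789} = - \frac{11939}{31419} + \frac{12259}{789} = \frac{125248550}{8263197}$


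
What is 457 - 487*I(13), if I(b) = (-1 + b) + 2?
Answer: -6361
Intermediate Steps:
I(b) = 1 + b
457 - 487*I(13) = 457 - 487*(1 + 13) = 457 - 487*14 = 457 - 6818 = -6361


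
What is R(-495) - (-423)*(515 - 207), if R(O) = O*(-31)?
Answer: 145629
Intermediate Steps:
R(O) = -31*O
R(-495) - (-423)*(515 - 207) = -31*(-495) - (-423)*(515 - 207) = 15345 - (-423)*308 = 15345 - 1*(-130284) = 15345 + 130284 = 145629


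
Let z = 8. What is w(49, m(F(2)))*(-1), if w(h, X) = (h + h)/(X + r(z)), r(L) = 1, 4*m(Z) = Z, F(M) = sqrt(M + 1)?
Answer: -1568/13 + 392*sqrt(3)/13 ≈ -68.387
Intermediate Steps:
F(M) = sqrt(1 + M)
m(Z) = Z/4
w(h, X) = 2*h/(1 + X) (w(h, X) = (h + h)/(X + 1) = (2*h)/(1 + X) = 2*h/(1 + X))
w(49, m(F(2)))*(-1) = (2*49/(1 + sqrt(1 + 2)/4))*(-1) = (2*49/(1 + sqrt(3)/4))*(-1) = (98/(1 + sqrt(3)/4))*(-1) = -98/(1 + sqrt(3)/4)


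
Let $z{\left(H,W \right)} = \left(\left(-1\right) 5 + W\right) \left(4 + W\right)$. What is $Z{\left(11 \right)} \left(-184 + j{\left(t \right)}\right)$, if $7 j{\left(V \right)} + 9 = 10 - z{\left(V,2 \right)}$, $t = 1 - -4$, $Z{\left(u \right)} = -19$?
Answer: $\frac{24111}{7} \approx 3444.4$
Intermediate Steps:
$z{\left(H,W \right)} = \left(-5 + W\right) \left(4 + W\right)$
$t = 5$ ($t = 1 + 4 = 5$)
$j{\left(V \right)} = \frac{19}{7}$ ($j{\left(V \right)} = - \frac{9}{7} + \frac{10 - \left(-20 + 2^{2} - 2\right)}{7} = - \frac{9}{7} + \frac{10 - \left(-20 + 4 - 2\right)}{7} = - \frac{9}{7} + \frac{10 - -18}{7} = - \frac{9}{7} + \frac{10 + 18}{7} = - \frac{9}{7} + \frac{1}{7} \cdot 28 = - \frac{9}{7} + 4 = \frac{19}{7}$)
$Z{\left(11 \right)} \left(-184 + j{\left(t \right)}\right) = - 19 \left(-184 + \frac{19}{7}\right) = \left(-19\right) \left(- \frac{1269}{7}\right) = \frac{24111}{7}$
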